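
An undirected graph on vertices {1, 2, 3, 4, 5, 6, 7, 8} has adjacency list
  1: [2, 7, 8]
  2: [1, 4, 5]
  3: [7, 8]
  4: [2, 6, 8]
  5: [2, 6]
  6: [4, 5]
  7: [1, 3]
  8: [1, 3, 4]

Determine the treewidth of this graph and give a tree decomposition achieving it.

Treewidth 2.
One such decomposition:
Bags: B1 = {2, 5, 6}  B2 = {2, 4, 6}  B3 = {1, 2, 4}  B4 = {1, 4, 8}  B5 = {1, 7, 8}  B6 = {3, 7, 8}
Tree: B1–B2, B2–B3, B3–B4, B4–B5, B5–B6

The largest bag has 3 vertices, giving width 2; this decomposition certifies tw(G) ≤ 2. The edges 5–6–4–2–5 form a cycle, so G is not a tree and its treewidth is at least 2. Hence tw(G) = 2 exactly.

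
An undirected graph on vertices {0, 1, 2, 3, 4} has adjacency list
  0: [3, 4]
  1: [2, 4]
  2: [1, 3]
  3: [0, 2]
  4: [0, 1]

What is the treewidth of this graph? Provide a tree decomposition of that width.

Every bag has size at most 3, so the width is 3 − 1 = 2 and tw(G) ≤ 2. The edges 2–3–0–4–1–2 form a cycle, so G is not a tree and its treewidth is at least 2. The upper and lower bounds meet at 2, so that is the treewidth.

Treewidth 2.
One such decomposition:
Bags: B1 = {0, 2, 3}  B2 = {0, 2, 4}  B3 = {1, 2, 4}
Tree: B1–B2, B2–B3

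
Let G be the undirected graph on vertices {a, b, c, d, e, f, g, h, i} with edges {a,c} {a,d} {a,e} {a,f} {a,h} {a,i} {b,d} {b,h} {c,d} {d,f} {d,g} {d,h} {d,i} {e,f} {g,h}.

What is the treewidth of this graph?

A width-2 tree decomposition is:
Bags: B1 = {a, c, d}  B2 = {a, d, i}  B3 = {a, d, h}  B4 = {a, d, f}  B5 = {d, g, h}  B6 = {a, e, f}  B7 = {b, d, h}
Tree: B1–B2, B1–B3, B3–B4, B3–B5, B4–B6, B3–B7
Every bag has size at most 3, so the width is 3 − 1 = 2 and tw(G) ≤ 2. Conversely, {d, g, h} is a clique of size 3, and the vertices of any clique must share a bag in every tree decomposition; so some bag has ≥ 3 vertices and tw(G) ≥ 2. Hence tw(G) = 2 exactly.

2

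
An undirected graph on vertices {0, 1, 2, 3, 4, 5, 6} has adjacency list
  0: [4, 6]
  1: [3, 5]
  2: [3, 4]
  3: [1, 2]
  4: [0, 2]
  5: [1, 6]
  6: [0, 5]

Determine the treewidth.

A width-2 tree decomposition is:
Bags: B1 = {2, 3, 4}  B2 = {1, 3, 4}  B3 = {1, 4, 5}  B4 = {4, 5, 6}  B5 = {0, 4, 6}
Tree: B1–B2, B2–B3, B3–B4, B4–B5
Each bag holds 3 vertices, so the decomposition has width 2, which upper-bounds the treewidth. The edges 4–2–3–1–5–6–0–4 form a cycle, so G is not a tree and its treewidth is at least 2. Hence tw(G) = 2 exactly.

2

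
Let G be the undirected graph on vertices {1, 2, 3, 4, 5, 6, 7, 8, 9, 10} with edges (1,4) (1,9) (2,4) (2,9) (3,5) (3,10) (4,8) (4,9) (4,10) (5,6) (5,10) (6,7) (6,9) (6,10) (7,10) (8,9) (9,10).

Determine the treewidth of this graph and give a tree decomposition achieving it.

Treewidth 2.
Bags: B1 = {5, 6, 10}  B2 = {3, 5, 10}  B3 = {6, 9, 10}  B4 = {4, 9, 10}  B5 = {2, 4, 9}  B6 = {1, 4, 9}  B7 = {6, 7, 10}  B8 = {4, 8, 9}
Tree: B1–B2, B1–B3, B3–B4, B4–B5, B5–B6, B3–B7, B6–B8

Each bag holds 3 vertices, so the decomposition has width 2, which upper-bounds the treewidth. Conversely, {4, 8, 9} is a clique of size 3, and the vertices of any clique must share a bag in every tree decomposition; so some bag has ≥ 3 vertices and tw(G) ≥ 2. Therefore the treewidth is 2.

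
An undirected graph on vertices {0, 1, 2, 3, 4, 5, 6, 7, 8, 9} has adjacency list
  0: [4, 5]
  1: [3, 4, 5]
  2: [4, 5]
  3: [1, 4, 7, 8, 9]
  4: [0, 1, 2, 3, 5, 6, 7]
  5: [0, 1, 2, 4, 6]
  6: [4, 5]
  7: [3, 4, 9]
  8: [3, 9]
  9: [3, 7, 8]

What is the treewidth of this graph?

A width-2 tree decomposition is:
Bags: B1 = {1, 3, 4}  B2 = {1, 4, 5}  B3 = {3, 4, 7}  B4 = {0, 4, 5}  B5 = {2, 4, 5}  B6 = {3, 7, 9}  B7 = {3, 8, 9}  B8 = {4, 5, 6}
Tree: B1–B2, B1–B3, B2–B4, B4–B5, B3–B6, B6–B7, B4–B8
Every bag has size at most 3, so the width is 3 − 1 = 2 and tw(G) ≤ 2. For the lower bound, the 3 vertices {3, 8, 9} are pairwise adjacent, and any tree decomposition puts a clique entirely inside one bag — forcing width ≥ 2. The upper and lower bounds meet at 2, so that is the treewidth.

2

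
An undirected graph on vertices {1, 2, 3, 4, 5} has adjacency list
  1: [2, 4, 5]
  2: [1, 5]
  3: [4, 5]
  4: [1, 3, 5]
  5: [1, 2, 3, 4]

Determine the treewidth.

A width-2 tree decomposition is:
Bags: B1 = {1, 4, 5}  B2 = {3, 4, 5}  B3 = {1, 2, 5}
Tree: B1–B2, B1–B3
Each bag holds 3 vertices, so the decomposition has width 2, which upper-bounds the treewidth. On the other hand G contains the 3-clique {1, 2, 5}. A clique must lie in a single bag of any decomposition, so no decomposition can have width below 2. The upper and lower bounds meet at 2, so that is the treewidth.

2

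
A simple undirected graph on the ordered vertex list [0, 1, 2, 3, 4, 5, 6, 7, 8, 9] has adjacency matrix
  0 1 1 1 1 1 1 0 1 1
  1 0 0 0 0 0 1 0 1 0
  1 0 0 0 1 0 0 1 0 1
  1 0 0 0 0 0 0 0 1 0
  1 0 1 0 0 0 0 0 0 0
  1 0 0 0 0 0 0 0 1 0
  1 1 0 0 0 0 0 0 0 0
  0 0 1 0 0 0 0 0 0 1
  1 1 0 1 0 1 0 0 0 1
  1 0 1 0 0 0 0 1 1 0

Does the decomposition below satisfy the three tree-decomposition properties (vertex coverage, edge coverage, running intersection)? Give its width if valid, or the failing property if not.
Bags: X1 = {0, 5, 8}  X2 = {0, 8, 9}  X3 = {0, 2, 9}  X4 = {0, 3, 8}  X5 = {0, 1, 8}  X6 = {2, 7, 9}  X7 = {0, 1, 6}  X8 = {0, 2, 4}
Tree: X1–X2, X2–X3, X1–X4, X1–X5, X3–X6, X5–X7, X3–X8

Vertex coverage: the bags together contain {0, 1, 2, 3, 4, 5, 6, 7, 8, 9}, the full vertex set. Edge coverage: each edge of G has both endpoints in at least one bag. Running intersection: for every vertex, the bags containing it form a connected subtree. All three properties hold, so this is a valid tree decomposition of width max|bag| − 1 = 2, and hence tw(G) ≤ 2.

Yes; width 2.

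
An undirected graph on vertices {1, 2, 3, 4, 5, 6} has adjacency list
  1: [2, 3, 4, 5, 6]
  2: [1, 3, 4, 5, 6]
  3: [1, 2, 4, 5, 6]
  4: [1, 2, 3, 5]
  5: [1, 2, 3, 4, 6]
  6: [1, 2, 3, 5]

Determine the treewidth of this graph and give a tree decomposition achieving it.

Each bag holds 5 vertices, so the decomposition has width 4, which upper-bounds the treewidth. On the other hand G contains the 5-clique {1, 2, 3, 4, 5}. A clique must lie in a single bag of any decomposition, so no decomposition can have width below 4. Hence tw(G) = 4 exactly.

Treewidth 4.
One such decomposition:
Bags: B1 = {1, 2, 3, 4, 5}  B2 = {1, 2, 3, 5, 6}
Tree: B1–B2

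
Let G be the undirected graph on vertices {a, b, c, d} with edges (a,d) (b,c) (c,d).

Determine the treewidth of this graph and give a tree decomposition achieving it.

Treewidth 1.
One such decomposition:
Bags: B1 = {b, c}  B2 = {c, d}  B3 = {a, d}
Tree: B1–B2, B2–B3

Each bag holds 2 vertices, so the decomposition has width 1, which upper-bounds the treewidth. Any graph with an edge has treewidth ≥ 1, and G has the edge b–c. Therefore the treewidth is 1.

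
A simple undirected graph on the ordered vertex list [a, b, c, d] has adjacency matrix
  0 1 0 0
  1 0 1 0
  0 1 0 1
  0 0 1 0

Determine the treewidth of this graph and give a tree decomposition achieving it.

Treewidth 1.
One such decomposition:
Bags: B1 = {a, b}  B2 = {b, c}  B3 = {c, d}
Tree: B1–B2, B2–B3

The largest bag has 2 vertices, giving width 1; this decomposition certifies tw(G) ≤ 1. Since G has at least one edge (e.g. a–b), it is not an edgeless graph, so tw(G) ≥ 1. The upper and lower bounds meet at 1, so that is the treewidth.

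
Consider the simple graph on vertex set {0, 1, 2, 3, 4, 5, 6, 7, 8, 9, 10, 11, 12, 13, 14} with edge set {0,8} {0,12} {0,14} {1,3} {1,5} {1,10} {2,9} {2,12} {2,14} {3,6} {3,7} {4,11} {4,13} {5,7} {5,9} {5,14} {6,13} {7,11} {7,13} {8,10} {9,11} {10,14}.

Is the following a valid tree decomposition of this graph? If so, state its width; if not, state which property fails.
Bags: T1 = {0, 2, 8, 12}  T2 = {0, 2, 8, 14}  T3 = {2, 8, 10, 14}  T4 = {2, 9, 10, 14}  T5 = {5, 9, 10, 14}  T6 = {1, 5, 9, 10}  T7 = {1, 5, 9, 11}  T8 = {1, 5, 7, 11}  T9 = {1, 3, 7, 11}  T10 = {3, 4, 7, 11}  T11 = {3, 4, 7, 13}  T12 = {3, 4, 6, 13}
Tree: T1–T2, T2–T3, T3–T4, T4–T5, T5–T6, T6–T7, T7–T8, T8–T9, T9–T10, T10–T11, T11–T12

Yes; width 3.

Every vertex of G appears in some bag (union = {0, 1, 2, 3, 4, 5, 6, 7, 8, 9, 10, 11, 12, 13, 14}); every edge is covered by a bag; and for each vertex v the set of bags containing v is connected in the bag tree. The decomposition is therefore valid. The largest bag has 4 vertices, so the width is 3.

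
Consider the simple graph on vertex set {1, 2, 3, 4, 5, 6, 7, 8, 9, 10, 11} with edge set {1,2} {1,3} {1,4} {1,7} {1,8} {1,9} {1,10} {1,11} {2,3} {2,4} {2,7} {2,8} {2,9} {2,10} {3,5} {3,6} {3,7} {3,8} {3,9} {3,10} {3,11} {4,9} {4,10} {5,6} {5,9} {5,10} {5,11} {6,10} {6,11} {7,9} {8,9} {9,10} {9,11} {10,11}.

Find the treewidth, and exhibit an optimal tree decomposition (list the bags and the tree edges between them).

Treewidth 4.
One such decomposition:
Bags: B1 = {1, 2, 3, 7, 9}  B2 = {1, 2, 3, 9, 10}  B3 = {1, 2, 4, 9, 10}  B4 = {1, 2, 3, 8, 9}  B5 = {1, 3, 9, 10, 11}  B6 = {3, 5, 9, 10, 11}  B7 = {3, 5, 6, 10, 11}
Tree: B1–B2, B2–B3, B2–B4, B2–B5, B5–B6, B6–B7

The largest bag has 5 vertices, giving width 4; this decomposition certifies tw(G) ≤ 4. Conversely, {1, 2, 3, 8, 9} is a clique of size 5, and the vertices of any clique must share a bag in every tree decomposition; so some bag has ≥ 5 vertices and tw(G) ≥ 4. Hence tw(G) = 4 exactly.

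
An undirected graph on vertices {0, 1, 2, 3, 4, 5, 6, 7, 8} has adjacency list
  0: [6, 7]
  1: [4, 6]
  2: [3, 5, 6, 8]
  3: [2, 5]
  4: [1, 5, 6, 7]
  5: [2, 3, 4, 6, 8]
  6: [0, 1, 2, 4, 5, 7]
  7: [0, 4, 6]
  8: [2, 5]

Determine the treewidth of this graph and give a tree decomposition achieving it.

Treewidth 2.
Bags: B1 = {4, 5, 6}  B2 = {2, 5, 6}  B3 = {4, 6, 7}  B4 = {1, 4, 6}  B5 = {2, 3, 5}  B6 = {0, 6, 7}  B7 = {2, 5, 8}
Tree: B1–B2, B1–B3, B3–B4, B2–B5, B3–B6, B5–B7

Every bag has size at most 3, so the width is 3 − 1 = 2 and tw(G) ≤ 2. Conversely, {2, 5, 8} is a clique of size 3, and the vertices of any clique must share a bag in every tree decomposition; so some bag has ≥ 3 vertices and tw(G) ≥ 2. Therefore the treewidth is 2.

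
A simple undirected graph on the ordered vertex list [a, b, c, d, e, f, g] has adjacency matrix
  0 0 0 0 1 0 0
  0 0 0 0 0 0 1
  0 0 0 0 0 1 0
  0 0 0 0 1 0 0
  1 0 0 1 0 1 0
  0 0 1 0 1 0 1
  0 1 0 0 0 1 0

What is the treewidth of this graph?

A width-1 tree decomposition is:
Bags: B1 = {e, f}  B2 = {d, e}  B3 = {a, e}  B4 = {f, g}  B5 = {c, f}  B6 = {b, g}
Tree: B1–B2, B1–B3, B1–B4, B1–B5, B4–B6
Every bag has size at most 2, so the width is 2 − 1 = 1 and tw(G) ≤ 1. Since G has at least one edge (e.g. f–e), it is not an edgeless graph, so tw(G) ≥ 1. Combining the bounds, tw(G) = 1.

1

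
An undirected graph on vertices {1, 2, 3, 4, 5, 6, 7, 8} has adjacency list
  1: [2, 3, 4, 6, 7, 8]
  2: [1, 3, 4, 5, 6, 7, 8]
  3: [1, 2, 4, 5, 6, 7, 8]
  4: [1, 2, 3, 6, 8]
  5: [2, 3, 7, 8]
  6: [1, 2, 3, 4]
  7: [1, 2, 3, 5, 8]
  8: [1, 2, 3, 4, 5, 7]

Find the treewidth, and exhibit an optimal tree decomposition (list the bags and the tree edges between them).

Every bag has size at most 5, so the width is 5 − 1 = 4 and tw(G) ≤ 4. For the lower bound, the 5 vertices {1, 2, 3, 4, 8} are pairwise adjacent, and any tree decomposition puts a clique entirely inside one bag — forcing width ≥ 4. Therefore the treewidth is 4.

Treewidth 4.
One optimal decomposition is:
Bags: B1 = {1, 2, 3, 4, 8}  B2 = {1, 2, 3, 7, 8}  B3 = {1, 2, 3, 4, 6}  B4 = {2, 3, 5, 7, 8}
Tree: B1–B2, B1–B3, B2–B4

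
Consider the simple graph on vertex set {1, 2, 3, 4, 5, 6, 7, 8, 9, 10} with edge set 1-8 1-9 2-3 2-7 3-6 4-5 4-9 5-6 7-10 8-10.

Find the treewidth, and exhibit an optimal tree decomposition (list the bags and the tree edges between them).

The largest bag has 3 vertices, giving width 2; this decomposition certifies tw(G) ≤ 2. For the lower bound, G contains the cycle 9–4–5–6–3–2–7–10–8–1–9, so G is not a forest; only forests have treewidth ≤ 1, hence tw(G) ≥ 2. Therefore the treewidth is 2.

Treewidth 2.
Bags: B1 = {4, 5, 9}  B2 = {5, 6, 9}  B3 = {3, 6, 9}  B4 = {2, 3, 9}  B5 = {2, 7, 9}  B6 = {7, 9, 10}  B7 = {8, 9, 10}  B8 = {1, 8, 9}
Tree: B1–B2, B2–B3, B3–B4, B4–B5, B5–B6, B6–B7, B7–B8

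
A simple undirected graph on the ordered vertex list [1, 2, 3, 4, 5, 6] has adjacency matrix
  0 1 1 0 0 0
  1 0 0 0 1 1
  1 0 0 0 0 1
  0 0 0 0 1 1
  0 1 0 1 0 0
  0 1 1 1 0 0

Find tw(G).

2

A width-2 tree decomposition is:
Bags: B1 = {4, 5, 6}  B2 = {2, 5, 6}  B3 = {2, 3, 6}  B4 = {1, 2, 3}
Tree: B1–B2, B2–B3, B3–B4
Each bag holds 3 vertices, so the decomposition has width 2, which upper-bounds the treewidth. The edges 4–5–2–6–4 form a cycle, so G is not a tree and its treewidth is at least 2. The upper and lower bounds meet at 2, so that is the treewidth.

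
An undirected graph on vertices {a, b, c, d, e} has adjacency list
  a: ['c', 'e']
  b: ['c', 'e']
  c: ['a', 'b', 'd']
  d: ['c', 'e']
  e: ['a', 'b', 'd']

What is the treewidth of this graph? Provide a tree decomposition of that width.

Treewidth 2.
One optimal decomposition is:
Bags: B1 = {c, d, e}  B2 = {a, c, e}  B3 = {b, c, e}
Tree: B1–B2, B2–B3

The largest bag has 3 vertices, giving width 2; this decomposition certifies tw(G) ≤ 2. For the lower bound, G contains the cycle d–c–a–e–d, so G is not a forest; only forests have treewidth ≤ 1, hence tw(G) ≥ 2. Hence tw(G) = 2 exactly.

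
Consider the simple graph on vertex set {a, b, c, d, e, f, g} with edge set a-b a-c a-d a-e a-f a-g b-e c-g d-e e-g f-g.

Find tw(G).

2

A width-2 tree decomposition is:
Bags: B1 = {a, e, g}  B2 = {a, f, g}  B3 = {a, c, g}  B4 = {a, b, e}  B5 = {a, d, e}
Tree: B1–B2, B1–B3, B1–B4, B4–B5
Each bag holds 3 vertices, so the decomposition has width 2, which upper-bounds the treewidth. For the lower bound, the 3 vertices {a, d, e} are pairwise adjacent, and any tree decomposition puts a clique entirely inside one bag — forcing width ≥ 2. Hence tw(G) = 2 exactly.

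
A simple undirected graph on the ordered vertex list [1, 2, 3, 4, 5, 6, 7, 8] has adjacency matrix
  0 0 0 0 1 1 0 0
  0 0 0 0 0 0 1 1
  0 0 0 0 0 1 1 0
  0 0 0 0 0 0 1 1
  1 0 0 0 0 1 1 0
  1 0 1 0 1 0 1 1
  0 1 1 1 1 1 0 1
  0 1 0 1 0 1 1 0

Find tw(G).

A width-2 tree decomposition is:
Bags: B1 = {3, 6, 7}  B2 = {5, 6, 7}  B3 = {1, 5, 6}  B4 = {6, 7, 8}  B5 = {4, 7, 8}  B6 = {2, 7, 8}
Tree: B1–B2, B2–B3, B1–B4, B4–B5, B5–B6
Every bag has size at most 3, so the width is 3 − 1 = 2 and tw(G) ≤ 2. On the other hand G contains the 3-clique {1, 5, 6}. A clique must lie in a single bag of any decomposition, so no decomposition can have width below 2. Hence tw(G) = 2 exactly.

2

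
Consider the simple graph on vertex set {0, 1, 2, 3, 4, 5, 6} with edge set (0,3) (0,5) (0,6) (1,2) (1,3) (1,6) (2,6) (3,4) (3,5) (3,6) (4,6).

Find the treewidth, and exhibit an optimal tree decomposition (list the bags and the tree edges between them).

Treewidth 2.
One such decomposition:
Bags: B1 = {1, 3, 6}  B2 = {0, 3, 6}  B3 = {0, 3, 5}  B4 = {3, 4, 6}  B5 = {1, 2, 6}
Tree: B1–B2, B2–B3, B1–B4, B1–B5

The largest bag has 3 vertices, giving width 2; this decomposition certifies tw(G) ≤ 2. For the lower bound, the 3 vertices {1, 2, 6} are pairwise adjacent, and any tree decomposition puts a clique entirely inside one bag — forcing width ≥ 2. Hence tw(G) = 2 exactly.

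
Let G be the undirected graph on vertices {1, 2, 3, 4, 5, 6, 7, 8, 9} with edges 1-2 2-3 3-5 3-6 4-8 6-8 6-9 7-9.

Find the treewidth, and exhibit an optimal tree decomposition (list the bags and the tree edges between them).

Treewidth 1.
Bags: B1 = {6, 8}  B2 = {3, 6}  B3 = {6, 9}  B4 = {7, 9}  B5 = {2, 3}  B6 = {4, 8}  B7 = {1, 2}  B8 = {3, 5}
Tree: B1–B2, B2–B3, B3–B4, B2–B5, B1–B6, B5–B7, B5–B8

The largest bag has 2 vertices, giving width 1; this decomposition certifies tw(G) ≤ 1. Since G has at least one edge (e.g. 8–6), it is not an edgeless graph, so tw(G) ≥ 1. Therefore the treewidth is 1.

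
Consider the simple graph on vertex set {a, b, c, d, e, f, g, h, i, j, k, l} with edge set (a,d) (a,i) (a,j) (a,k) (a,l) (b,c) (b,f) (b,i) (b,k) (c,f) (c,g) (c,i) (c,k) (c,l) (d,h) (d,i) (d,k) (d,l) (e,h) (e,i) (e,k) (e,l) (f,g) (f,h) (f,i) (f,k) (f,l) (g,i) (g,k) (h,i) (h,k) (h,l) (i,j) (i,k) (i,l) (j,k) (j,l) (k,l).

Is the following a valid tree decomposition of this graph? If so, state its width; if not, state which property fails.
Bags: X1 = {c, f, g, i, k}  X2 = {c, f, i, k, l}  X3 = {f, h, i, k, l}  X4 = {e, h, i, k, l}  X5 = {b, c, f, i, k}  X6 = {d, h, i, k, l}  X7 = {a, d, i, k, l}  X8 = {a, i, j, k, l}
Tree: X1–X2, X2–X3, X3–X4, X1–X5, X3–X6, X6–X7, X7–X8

Yes; width 4.

Checking the three conditions: (i) the bags cover all of {a, b, c, d, e, f, g, h, i, j, k, l}; (ii) for each edge, some bag contains both endpoints; (iii) the bags containing any fixed vertex form a subtree. All hold, so the decomposition is valid with width 5 − 1 = 4.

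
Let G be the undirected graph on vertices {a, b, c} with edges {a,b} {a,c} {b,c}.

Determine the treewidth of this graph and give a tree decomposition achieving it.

Treewidth 2.
One optimal decomposition is:
Bags: B1 = {a, b, c}
Tree: (single bag)

With just one bag of size 3, the width is 3 − 1 = 2, so tw(G) ≤ 2. For the lower bound, the 3 vertices {a, b, c} are pairwise adjacent, and any tree decomposition puts a clique entirely inside one bag — forcing width ≥ 2. Combining the bounds, tw(G) = 2.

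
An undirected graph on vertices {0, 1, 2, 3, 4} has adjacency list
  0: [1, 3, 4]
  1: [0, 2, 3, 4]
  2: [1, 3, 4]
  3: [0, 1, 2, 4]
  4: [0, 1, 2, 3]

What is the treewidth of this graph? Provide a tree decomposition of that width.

Treewidth 3.
One such decomposition:
Bags: B1 = {1, 2, 3, 4}  B2 = {0, 1, 3, 4}
Tree: B1–B2

Each bag holds 4 vertices, so the decomposition has width 3, which upper-bounds the treewidth. On the other hand G contains the 4-clique {0, 1, 3, 4}. A clique must lie in a single bag of any decomposition, so no decomposition can have width below 3. Therefore the treewidth is 3.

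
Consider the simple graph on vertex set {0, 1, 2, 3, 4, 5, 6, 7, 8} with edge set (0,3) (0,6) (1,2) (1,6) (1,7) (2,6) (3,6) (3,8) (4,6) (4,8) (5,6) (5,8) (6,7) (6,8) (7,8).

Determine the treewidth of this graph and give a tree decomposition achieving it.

The largest bag has 3 vertices, giving width 2; this decomposition certifies tw(G) ≤ 2. On the other hand G contains the 3-clique {0, 3, 6}. A clique must lie in a single bag of any decomposition, so no decomposition can have width below 2. Hence tw(G) = 2 exactly.

Treewidth 2.
One optimal decomposition is:
Bags: B1 = {6, 7, 8}  B2 = {1, 6, 7}  B3 = {1, 2, 6}  B4 = {3, 6, 8}  B5 = {5, 6, 8}  B6 = {0, 3, 6}  B7 = {4, 6, 8}
Tree: B1–B2, B2–B3, B1–B4, B1–B5, B4–B6, B1–B7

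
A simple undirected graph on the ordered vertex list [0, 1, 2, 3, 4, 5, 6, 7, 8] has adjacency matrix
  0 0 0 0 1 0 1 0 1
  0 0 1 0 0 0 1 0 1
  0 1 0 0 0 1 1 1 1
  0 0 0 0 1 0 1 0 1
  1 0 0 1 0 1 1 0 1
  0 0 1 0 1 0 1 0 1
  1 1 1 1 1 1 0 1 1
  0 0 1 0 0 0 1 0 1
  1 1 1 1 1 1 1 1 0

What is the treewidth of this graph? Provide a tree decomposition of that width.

Every bag has size at most 4, so the width is 4 − 1 = 3 and tw(G) ≤ 3. For the lower bound, the 4 vertices {0, 4, 6, 8} are pairwise adjacent, and any tree decomposition puts a clique entirely inside one bag — forcing width ≥ 3. The upper and lower bounds meet at 3, so that is the treewidth.

Treewidth 3.
One such decomposition:
Bags: B1 = {3, 4, 6, 8}  B2 = {4, 5, 6, 8}  B3 = {0, 4, 6, 8}  B4 = {2, 5, 6, 8}  B5 = {2, 6, 7, 8}  B6 = {1, 2, 6, 8}
Tree: B1–B2, B1–B3, B2–B4, B4–B5, B5–B6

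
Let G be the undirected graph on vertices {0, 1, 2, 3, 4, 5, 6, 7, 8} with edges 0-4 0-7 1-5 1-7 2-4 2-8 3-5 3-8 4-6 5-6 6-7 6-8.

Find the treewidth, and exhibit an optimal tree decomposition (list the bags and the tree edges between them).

The largest bag has 4 vertices, giving width 3; this decomposition certifies tw(G) ≤ 3. For the lower bound: the 4 vertex sets {2,3,8}, {5}, {6}, {0,1,4,7} are disjoint, each induces a connected subgraph, and every pair is joined by at least one edge of G. Contracting each set to a single vertex therefore yields K_{4} as a minor, and since treewidth is minor-monotone, tw(G) ≥ tw(K_{4}) = 3. Combining the bounds, tw(G) = 3.

Treewidth 3.
One such decomposition:
Bags: B1 = {2, 3, 5, 8}  B2 = {2, 5, 6, 8}  B3 = {2, 4, 5, 6}  B4 = {1, 4, 5, 6}  B5 = {1, 4, 6, 7}  B6 = {0, 1, 4, 7}
Tree: B1–B2, B2–B3, B3–B4, B4–B5, B5–B6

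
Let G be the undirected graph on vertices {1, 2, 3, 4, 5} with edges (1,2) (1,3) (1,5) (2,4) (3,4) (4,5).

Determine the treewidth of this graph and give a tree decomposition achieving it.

Every bag has size at most 3, so the width is 3 − 1 = 2 and tw(G) ≤ 2. For the lower bound, G contains the cycle 4–5–1–2–4, so G is not a forest; only forests have treewidth ≤ 1, hence tw(G) ≥ 2. Hence tw(G) = 2 exactly.

Treewidth 2.
One optimal decomposition is:
Bags: B1 = {1, 4, 5}  B2 = {1, 2, 4}  B3 = {1, 3, 4}
Tree: B1–B2, B2–B3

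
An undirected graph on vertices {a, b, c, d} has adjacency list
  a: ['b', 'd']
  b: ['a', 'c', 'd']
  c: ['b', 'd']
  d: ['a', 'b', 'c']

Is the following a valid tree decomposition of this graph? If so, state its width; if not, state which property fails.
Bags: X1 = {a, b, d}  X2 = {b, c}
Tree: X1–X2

A tree decomposition must satisfy three properties: every vertex lies in some bag; for every edge, both endpoints lie together in some bag; and for every vertex, the bags containing it form a connected subtree. Here edge (d,c) lies in no bag, so the decomposition is invalid.

No — edge (d,c) lies in no bag.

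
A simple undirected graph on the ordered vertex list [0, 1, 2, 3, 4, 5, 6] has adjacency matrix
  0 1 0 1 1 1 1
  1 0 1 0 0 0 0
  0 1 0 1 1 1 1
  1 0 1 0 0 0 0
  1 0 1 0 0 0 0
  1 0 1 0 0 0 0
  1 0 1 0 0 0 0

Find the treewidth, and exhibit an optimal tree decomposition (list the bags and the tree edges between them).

Treewidth 2.
One optimal decomposition is:
Bags: B1 = {0, 1, 2}  B2 = {0, 2, 6}  B3 = {0, 2, 4}  B4 = {0, 2, 5}  B5 = {0, 2, 3}
Tree: B1–B2, B2–B3, B3–B4, B4–B5

Each bag holds 3 vertices, so the decomposition has width 2, which upper-bounds the treewidth. For the lower bound, G contains the cycle 0–1–2–6–0, so G is not a forest; only forests have treewidth ≤ 1, hence tw(G) ≥ 2. The upper and lower bounds meet at 2, so that is the treewidth.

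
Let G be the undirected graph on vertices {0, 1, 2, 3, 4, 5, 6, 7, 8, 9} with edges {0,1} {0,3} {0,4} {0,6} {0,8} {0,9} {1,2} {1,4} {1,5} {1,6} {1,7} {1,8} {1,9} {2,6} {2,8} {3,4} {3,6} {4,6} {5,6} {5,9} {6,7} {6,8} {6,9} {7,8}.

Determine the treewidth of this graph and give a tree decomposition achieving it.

Each bag holds 4 vertices, so the decomposition has width 3, which upper-bounds the treewidth. Conversely, {0, 1, 6, 8} is a clique of size 4, and the vertices of any clique must share a bag in every tree decomposition; so some bag has ≥ 4 vertices and tw(G) ≥ 3. Hence tw(G) = 3 exactly.

Treewidth 3.
Bags: B1 = {0, 1, 6, 8}  B2 = {0, 1, 6, 9}  B3 = {1, 5, 6, 9}  B4 = {0, 1, 4, 6}  B5 = {1, 6, 7, 8}  B6 = {0, 3, 4, 6}  B7 = {1, 2, 6, 8}
Tree: B1–B2, B2–B3, B1–B4, B1–B5, B4–B6, B5–B7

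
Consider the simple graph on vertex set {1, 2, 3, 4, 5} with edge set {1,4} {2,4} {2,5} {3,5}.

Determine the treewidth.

1

A width-1 tree decomposition is:
Bags: B1 = {2, 4}  B2 = {2, 5}  B3 = {1, 4}  B4 = {3, 5}
Tree: B1–B2, B1–B3, B2–B4
Every bag has size at most 2, so the width is 2 − 1 = 1 and tw(G) ≤ 1. Since G has at least one edge (e.g. 2–4), it is not an edgeless graph, so tw(G) ≥ 1. Therefore the treewidth is 1.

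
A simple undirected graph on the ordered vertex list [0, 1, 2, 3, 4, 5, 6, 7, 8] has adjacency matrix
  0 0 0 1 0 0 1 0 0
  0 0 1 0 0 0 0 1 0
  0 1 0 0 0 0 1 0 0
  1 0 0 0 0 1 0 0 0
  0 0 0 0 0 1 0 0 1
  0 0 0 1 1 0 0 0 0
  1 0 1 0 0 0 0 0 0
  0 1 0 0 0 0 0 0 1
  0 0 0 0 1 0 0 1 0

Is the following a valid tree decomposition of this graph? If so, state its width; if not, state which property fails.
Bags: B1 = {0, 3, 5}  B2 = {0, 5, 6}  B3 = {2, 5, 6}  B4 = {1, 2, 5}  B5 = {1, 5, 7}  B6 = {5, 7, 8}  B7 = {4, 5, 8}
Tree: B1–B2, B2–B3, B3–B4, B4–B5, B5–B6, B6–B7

Yes; width 2.

Every vertex of G appears in some bag (union = {0, 1, 2, 3, 4, 5, 6, 7, 8}); every edge is covered by a bag; and for each vertex v the set of bags containing v is connected in the bag tree. The decomposition is therefore valid. The largest bag has 3 vertices, so the width is 2.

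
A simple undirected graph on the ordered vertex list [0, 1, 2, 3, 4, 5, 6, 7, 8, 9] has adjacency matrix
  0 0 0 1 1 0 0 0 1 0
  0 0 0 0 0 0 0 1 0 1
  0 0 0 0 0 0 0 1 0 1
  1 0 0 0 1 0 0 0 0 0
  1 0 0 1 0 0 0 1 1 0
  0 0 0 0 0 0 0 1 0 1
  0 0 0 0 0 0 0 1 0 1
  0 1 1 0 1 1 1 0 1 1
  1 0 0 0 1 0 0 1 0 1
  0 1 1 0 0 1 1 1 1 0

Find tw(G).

A width-2 tree decomposition is:
Bags: B1 = {5, 7, 9}  B2 = {6, 7, 9}  B3 = {7, 8, 9}  B4 = {2, 7, 9}  B5 = {4, 7, 8}  B6 = {0, 4, 8}  B7 = {0, 3, 4}  B8 = {1, 7, 9}
Tree: B1–B2, B1–B3, B1–B4, B3–B5, B5–B6, B6–B7, B2–B8
Each bag holds 3 vertices, so the decomposition has width 2, which upper-bounds the treewidth. Conversely, {0, 4, 8} is a clique of size 3, and the vertices of any clique must share a bag in every tree decomposition; so some bag has ≥ 3 vertices and tw(G) ≥ 2. Hence tw(G) = 2 exactly.

2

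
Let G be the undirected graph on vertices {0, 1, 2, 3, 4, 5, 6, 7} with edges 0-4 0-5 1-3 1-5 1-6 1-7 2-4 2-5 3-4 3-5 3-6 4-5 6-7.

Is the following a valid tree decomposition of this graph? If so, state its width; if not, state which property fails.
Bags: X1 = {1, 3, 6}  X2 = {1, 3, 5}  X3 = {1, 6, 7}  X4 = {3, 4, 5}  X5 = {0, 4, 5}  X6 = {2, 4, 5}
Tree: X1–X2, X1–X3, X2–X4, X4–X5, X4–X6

Yes; width 2.

Every vertex of G appears in some bag (union = {0, 1, 2, 3, 4, 5, 6, 7}); every edge is covered by a bag; and for each vertex v the set of bags containing v is connected in the bag tree. The decomposition is therefore valid. The largest bag has 3 vertices, so the width is 2.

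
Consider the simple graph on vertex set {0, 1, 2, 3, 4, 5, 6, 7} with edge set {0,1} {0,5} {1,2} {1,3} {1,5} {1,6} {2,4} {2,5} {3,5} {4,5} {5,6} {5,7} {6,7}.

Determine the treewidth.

2

A width-2 tree decomposition is:
Bags: B1 = {1, 2, 5}  B2 = {0, 1, 5}  B3 = {1, 5, 6}  B4 = {2, 4, 5}  B5 = {5, 6, 7}  B6 = {1, 3, 5}
Tree: B1–B2, B1–B3, B1–B4, B3–B5, B1–B6
Each bag holds 3 vertices, so the decomposition has width 2, which upper-bounds the treewidth. On the other hand G contains the 3-clique {0, 1, 5}. A clique must lie in a single bag of any decomposition, so no decomposition can have width below 2. Combining the bounds, tw(G) = 2.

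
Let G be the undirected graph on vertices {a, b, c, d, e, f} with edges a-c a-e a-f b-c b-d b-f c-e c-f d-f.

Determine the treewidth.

A width-2 tree decomposition is:
Bags: B1 = {a, c, f}  B2 = {a, c, e}  B3 = {b, c, f}  B4 = {b, d, f}
Tree: B1–B2, B1–B3, B3–B4
The largest bag has 3 vertices, giving width 2; this decomposition certifies tw(G) ≤ 2. On the other hand G contains the 3-clique {b, d, f}. A clique must lie in a single bag of any decomposition, so no decomposition can have width below 2. Hence tw(G) = 2 exactly.

2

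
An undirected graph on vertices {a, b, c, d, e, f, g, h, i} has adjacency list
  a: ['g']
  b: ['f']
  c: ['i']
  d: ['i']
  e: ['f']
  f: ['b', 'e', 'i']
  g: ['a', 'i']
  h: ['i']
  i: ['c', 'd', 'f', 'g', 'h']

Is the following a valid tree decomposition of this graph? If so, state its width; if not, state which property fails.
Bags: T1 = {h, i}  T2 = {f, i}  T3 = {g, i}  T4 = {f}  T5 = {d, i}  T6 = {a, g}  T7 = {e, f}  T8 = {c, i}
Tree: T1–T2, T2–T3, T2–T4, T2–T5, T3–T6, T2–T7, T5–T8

No — vertex b appears in no bag.

A tree decomposition must satisfy three properties: every vertex lies in some bag; for every edge, both endpoints lie together in some bag; and for every vertex, the bags containing it form a connected subtree. Here vertex b appears in no bag, so the decomposition is invalid.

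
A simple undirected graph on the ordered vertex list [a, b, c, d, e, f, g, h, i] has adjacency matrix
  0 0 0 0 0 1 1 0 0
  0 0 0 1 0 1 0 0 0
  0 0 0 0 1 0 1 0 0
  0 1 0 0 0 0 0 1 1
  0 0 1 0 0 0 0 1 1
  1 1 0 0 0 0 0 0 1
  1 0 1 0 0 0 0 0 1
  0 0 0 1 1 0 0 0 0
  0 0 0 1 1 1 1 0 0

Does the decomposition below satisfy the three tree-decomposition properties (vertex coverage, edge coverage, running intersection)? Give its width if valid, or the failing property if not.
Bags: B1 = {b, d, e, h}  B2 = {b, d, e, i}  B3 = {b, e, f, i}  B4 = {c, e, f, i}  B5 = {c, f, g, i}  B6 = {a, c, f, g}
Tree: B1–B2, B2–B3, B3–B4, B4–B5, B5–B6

Every vertex of G appears in some bag (union = {a, b, c, d, e, f, g, h, i}); every edge is covered by a bag; and for each vertex v the set of bags containing v is connected in the bag tree. The decomposition is therefore valid. The largest bag has 4 vertices, so the width is 3.

Yes; width 3.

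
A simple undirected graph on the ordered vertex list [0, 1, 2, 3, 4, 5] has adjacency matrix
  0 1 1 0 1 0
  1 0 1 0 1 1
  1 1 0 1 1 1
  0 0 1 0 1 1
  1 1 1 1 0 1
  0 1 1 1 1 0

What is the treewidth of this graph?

3

A width-3 tree decomposition is:
Bags: B1 = {0, 1, 2, 4}  B2 = {1, 2, 4, 5}  B3 = {2, 3, 4, 5}
Tree: B1–B2, B2–B3
The largest bag has 4 vertices, giving width 3; this decomposition certifies tw(G) ≤ 3. Conversely, {0, 1, 2, 4} is a clique of size 4, and the vertices of any clique must share a bag in every tree decomposition; so some bag has ≥ 4 vertices and tw(G) ≥ 3. The upper and lower bounds meet at 3, so that is the treewidth.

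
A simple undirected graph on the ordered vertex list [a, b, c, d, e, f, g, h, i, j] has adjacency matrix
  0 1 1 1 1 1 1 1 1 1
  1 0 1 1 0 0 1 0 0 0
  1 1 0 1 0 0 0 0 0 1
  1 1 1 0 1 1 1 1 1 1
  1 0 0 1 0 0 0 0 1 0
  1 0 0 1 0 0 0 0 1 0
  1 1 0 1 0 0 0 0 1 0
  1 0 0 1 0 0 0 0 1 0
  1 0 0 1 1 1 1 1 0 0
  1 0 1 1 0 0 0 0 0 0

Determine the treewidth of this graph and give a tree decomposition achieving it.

Treewidth 3.
One such decomposition:
Bags: B1 = {a, d, f, i}  B2 = {a, d, g, i}  B3 = {a, d, e, i}  B4 = {a, d, h, i}  B5 = {a, b, d, g}  B6 = {a, b, c, d}  B7 = {a, c, d, j}
Tree: B1–B2, B1–B3, B3–B4, B2–B5, B5–B6, B6–B7

The largest bag has 4 vertices, giving width 3; this decomposition certifies tw(G) ≤ 3. For the lower bound, the 4 vertices {a, c, d, j} are pairwise adjacent, and any tree decomposition puts a clique entirely inside one bag — forcing width ≥ 3. The upper and lower bounds meet at 3, so that is the treewidth.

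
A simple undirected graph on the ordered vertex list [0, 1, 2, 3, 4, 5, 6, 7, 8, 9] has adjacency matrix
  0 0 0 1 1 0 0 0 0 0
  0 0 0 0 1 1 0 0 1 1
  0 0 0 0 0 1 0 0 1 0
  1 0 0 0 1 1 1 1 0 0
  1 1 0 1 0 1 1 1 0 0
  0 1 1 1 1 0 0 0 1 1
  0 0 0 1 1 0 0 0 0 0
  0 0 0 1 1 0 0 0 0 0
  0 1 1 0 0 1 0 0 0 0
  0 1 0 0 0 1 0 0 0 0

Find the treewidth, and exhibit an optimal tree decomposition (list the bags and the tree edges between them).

Each bag holds 3 vertices, so the decomposition has width 2, which upper-bounds the treewidth. For the lower bound, the 3 vertices {1, 5, 8} are pairwise adjacent, and any tree decomposition puts a clique entirely inside one bag — forcing width ≥ 2. Hence tw(G) = 2 exactly.

Treewidth 2.
Bags: B1 = {3, 4, 5}  B2 = {1, 4, 5}  B3 = {3, 4, 7}  B4 = {3, 4, 6}  B5 = {1, 5, 9}  B6 = {1, 5, 8}  B7 = {0, 3, 4}  B8 = {2, 5, 8}
Tree: B1–B2, B1–B3, B1–B4, B2–B5, B2–B6, B3–B7, B6–B8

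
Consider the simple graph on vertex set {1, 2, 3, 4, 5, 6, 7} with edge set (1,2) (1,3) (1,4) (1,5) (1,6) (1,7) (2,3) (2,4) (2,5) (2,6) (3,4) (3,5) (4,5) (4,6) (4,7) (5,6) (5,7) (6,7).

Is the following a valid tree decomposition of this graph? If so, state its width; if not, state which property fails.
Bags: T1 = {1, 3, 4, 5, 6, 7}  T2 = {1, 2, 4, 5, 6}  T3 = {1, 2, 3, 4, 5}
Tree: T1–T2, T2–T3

A tree decomposition must satisfy three properties: every vertex lies in some bag; for every edge, both endpoints lie together in some bag; and for every vertex, the bags containing it form a connected subtree. Here bags containing vertex 3 are not connected in the tree, so the decomposition is invalid.

No — bags containing vertex 3 are not connected in the tree.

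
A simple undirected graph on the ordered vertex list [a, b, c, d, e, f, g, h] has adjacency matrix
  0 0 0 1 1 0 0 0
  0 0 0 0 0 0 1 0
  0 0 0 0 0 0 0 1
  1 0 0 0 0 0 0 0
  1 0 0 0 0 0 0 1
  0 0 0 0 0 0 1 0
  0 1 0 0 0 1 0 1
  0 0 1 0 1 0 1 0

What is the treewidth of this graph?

A width-1 tree decomposition is:
Bags: B1 = {e, h}  B2 = {g, h}  B3 = {c, h}  B4 = {a, e}  B5 = {a, d}  B6 = {b, g}  B7 = {f, g}
Tree: B1–B2, B1–B3, B1–B4, B4–B5, B2–B6, B6–B7
Every bag has size at most 2, so the width is 2 − 1 = 1 and tw(G) ≤ 1. Since G has at least one edge (e.g. e–h), it is not an edgeless graph, so tw(G) ≥ 1. The upper and lower bounds meet at 1, so that is the treewidth.

1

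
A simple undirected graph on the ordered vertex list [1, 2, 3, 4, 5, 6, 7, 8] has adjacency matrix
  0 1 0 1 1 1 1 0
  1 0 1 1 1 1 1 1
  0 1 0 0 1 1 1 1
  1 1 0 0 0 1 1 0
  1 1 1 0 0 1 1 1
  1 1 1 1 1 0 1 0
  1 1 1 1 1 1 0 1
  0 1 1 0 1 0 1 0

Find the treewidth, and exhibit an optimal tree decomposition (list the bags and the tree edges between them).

Treewidth 4.
One such decomposition:
Bags: B1 = {2, 3, 5, 7, 8}  B2 = {2, 3, 5, 6, 7}  B3 = {1, 2, 5, 6, 7}  B4 = {1, 2, 4, 6, 7}
Tree: B1–B2, B2–B3, B3–B4

Every bag has size at most 5, so the width is 5 − 1 = 4 and tw(G) ≤ 4. Conversely, {1, 2, 4, 6, 7} is a clique of size 5, and the vertices of any clique must share a bag in every tree decomposition; so some bag has ≥ 5 vertices and tw(G) ≥ 4. Therefore the treewidth is 4.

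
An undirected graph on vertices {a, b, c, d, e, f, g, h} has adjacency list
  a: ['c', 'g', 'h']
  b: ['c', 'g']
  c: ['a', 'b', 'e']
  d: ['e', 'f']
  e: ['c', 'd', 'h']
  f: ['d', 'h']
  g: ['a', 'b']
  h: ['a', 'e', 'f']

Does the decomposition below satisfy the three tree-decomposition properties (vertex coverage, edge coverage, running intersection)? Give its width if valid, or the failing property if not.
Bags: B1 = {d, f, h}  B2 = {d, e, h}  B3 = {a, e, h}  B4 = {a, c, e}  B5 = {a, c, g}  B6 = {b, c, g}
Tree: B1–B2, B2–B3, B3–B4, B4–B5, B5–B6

Yes; width 2.

Every vertex of G appears in some bag (union = {a, b, c, d, e, f, g, h}); every edge is covered by a bag; and for each vertex v the set of bags containing v is connected in the bag tree. The decomposition is therefore valid. The largest bag has 3 vertices, so the width is 2.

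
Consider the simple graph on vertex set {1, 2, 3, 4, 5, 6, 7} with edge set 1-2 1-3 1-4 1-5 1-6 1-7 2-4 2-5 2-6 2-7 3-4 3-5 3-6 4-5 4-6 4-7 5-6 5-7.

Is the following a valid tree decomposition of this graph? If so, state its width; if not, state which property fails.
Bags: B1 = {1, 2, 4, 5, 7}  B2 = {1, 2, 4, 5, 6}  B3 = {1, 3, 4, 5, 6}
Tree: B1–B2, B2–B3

Checking the three conditions: (i) the bags cover all of {1, 2, 3, 4, 5, 6, 7}; (ii) for each edge, some bag contains both endpoints; (iii) the bags containing any fixed vertex form a subtree. All hold, so the decomposition is valid with width 5 − 1 = 4.

Yes; width 4.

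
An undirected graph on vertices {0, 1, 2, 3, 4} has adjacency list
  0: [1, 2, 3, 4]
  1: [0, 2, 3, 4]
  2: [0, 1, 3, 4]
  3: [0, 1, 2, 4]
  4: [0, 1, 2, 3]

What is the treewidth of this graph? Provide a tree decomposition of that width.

With just one bag of size 5, the width is 5 − 1 = 4, so tw(G) ≤ 4. For the lower bound, the 5 vertices {0, 1, 2, 3, 4} are pairwise adjacent, and any tree decomposition puts a clique entirely inside one bag — forcing width ≥ 4. Hence tw(G) = 4 exactly.

Treewidth 4.
One such decomposition:
Bags: B1 = {0, 1, 2, 3, 4}
Tree: (single bag)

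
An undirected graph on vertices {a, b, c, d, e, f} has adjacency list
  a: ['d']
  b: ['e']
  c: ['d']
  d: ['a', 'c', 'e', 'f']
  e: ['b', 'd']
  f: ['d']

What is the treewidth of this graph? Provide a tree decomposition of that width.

Treewidth 1.
One optimal decomposition is:
Bags: B1 = {a, d}  B2 = {d, f}  B3 = {d, e}  B4 = {c, d}  B5 = {b, e}
Tree: B1–B2, B1–B3, B3–B4, B3–B5

The largest bag has 2 vertices, giving width 1; this decomposition certifies tw(G) ≤ 1. Any graph with an edge has treewidth ≥ 1, and G has the edge d–a. Combining the bounds, tw(G) = 1.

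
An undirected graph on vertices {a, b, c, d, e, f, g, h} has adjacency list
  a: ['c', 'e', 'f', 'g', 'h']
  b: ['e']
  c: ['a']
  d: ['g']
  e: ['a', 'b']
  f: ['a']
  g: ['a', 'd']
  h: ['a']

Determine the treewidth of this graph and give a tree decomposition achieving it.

Every bag has size at most 2, so the width is 2 − 1 = 1 and tw(G) ≤ 1. Since G has at least one edge (e.g. g–d), it is not an edgeless graph, so tw(G) ≥ 1. Hence tw(G) = 1 exactly.

Treewidth 1.
Bags: B1 = {d, g}  B2 = {a, g}  B3 = {a, e}  B4 = {a, c}  B5 = {b, e}  B6 = {a, h}  B7 = {a, f}
Tree: B1–B2, B2–B3, B2–B4, B3–B5, B4–B6, B4–B7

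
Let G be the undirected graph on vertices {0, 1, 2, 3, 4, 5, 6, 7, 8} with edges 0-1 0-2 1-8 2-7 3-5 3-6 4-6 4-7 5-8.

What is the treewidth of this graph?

2

A width-2 tree decomposition is:
Bags: B1 = {2, 4, 7}  B2 = {2, 4, 6}  B3 = {2, 3, 6}  B4 = {2, 3, 5}  B5 = {2, 5, 8}  B6 = {1, 2, 8}  B7 = {0, 1, 2}
Tree: B1–B2, B2–B3, B3–B4, B4–B5, B5–B6, B6–B7
Each bag holds 3 vertices, so the decomposition has width 2, which upper-bounds the treewidth. For the lower bound, G contains the cycle 2–7–4–6–3–5–8–1–0–2, so G is not a forest; only forests have treewidth ≤ 1, hence tw(G) ≥ 2. Therefore the treewidth is 2.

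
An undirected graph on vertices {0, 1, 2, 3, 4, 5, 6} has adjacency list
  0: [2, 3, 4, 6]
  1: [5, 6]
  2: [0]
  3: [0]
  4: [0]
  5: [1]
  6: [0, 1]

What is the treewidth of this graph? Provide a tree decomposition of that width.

Treewidth 1.
Bags: B1 = {0, 6}  B2 = {0, 4}  B3 = {1, 6}  B4 = {1, 5}  B5 = {0, 2}  B6 = {0, 3}
Tree: B1–B2, B1–B3, B3–B4, B2–B5, B5–B6

Each bag holds 2 vertices, so the decomposition has width 1, which upper-bounds the treewidth. Since G has at least one edge (e.g. 0–6), it is not an edgeless graph, so tw(G) ≥ 1. Combining the bounds, tw(G) = 1.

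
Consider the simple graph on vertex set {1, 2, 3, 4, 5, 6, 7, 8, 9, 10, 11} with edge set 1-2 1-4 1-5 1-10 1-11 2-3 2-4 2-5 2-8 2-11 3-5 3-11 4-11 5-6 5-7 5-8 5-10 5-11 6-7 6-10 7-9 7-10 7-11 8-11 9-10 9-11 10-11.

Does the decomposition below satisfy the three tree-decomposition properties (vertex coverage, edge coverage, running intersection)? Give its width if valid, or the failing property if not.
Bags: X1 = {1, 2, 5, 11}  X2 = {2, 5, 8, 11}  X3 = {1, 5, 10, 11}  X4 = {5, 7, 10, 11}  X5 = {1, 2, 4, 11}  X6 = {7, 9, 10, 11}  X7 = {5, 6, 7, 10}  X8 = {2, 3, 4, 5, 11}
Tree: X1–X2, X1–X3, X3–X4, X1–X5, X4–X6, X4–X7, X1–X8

No — bags containing vertex 4 are not connected in the tree.

A tree decomposition must satisfy three properties: every vertex lies in some bag; for every edge, both endpoints lie together in some bag; and for every vertex, the bags containing it form a connected subtree. Here bags containing vertex 4 are not connected in the tree, so the decomposition is invalid.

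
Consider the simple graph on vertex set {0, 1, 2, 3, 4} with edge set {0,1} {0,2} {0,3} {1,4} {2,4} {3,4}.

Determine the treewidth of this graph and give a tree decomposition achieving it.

The largest bag has 3 vertices, giving width 2; this decomposition certifies tw(G) ≤ 2. The edges 4–2–0–3–4 form a cycle, so G is not a tree and its treewidth is at least 2. Hence tw(G) = 2 exactly.

Treewidth 2.
One such decomposition:
Bags: B1 = {0, 2, 4}  B2 = {0, 3, 4}  B3 = {0, 1, 4}
Tree: B1–B2, B2–B3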